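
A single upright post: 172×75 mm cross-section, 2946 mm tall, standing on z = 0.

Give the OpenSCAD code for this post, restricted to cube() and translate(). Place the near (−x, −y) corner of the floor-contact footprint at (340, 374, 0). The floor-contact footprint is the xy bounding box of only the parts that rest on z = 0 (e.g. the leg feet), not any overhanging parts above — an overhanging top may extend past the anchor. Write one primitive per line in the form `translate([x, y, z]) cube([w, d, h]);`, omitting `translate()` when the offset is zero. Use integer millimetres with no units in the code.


translate([340, 374, 0]) cube([172, 75, 2946]);


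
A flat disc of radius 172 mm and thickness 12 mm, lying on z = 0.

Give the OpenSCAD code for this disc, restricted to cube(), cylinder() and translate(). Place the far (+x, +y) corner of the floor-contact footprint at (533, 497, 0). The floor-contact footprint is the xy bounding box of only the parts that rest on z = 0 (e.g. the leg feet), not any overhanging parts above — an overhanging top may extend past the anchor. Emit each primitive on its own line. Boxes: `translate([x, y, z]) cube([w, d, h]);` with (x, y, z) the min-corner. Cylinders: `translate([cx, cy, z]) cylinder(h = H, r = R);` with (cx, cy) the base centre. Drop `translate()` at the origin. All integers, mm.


translate([361, 325, 0]) cylinder(h = 12, r = 172);


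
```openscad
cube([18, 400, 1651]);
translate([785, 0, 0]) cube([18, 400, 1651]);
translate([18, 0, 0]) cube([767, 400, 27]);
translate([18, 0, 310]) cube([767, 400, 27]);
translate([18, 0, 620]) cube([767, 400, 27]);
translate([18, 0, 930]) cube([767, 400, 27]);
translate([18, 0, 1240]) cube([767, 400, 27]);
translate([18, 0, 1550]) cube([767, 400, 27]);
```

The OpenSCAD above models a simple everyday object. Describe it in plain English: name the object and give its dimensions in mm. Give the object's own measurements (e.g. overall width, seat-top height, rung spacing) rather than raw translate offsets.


An open bookshelf. Two side panels, each 18 mm thick, 400 mm deep and 1651 mm tall, stand 803 mm apart (outside-to-outside). Between them sit 6 shelves, each 27 mm thick and 400 mm deep, spanning the full gap between the sides. The bottom shelf rests on the floor (its underside at z = 0) and the clear gap between one shelf's top and the next shelf's underside is 283 mm.


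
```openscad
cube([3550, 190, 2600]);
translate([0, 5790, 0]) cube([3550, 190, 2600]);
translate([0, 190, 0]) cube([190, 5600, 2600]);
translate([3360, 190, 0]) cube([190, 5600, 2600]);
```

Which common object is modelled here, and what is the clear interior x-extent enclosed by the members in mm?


A house (or room) frame. The interior width is 3170 mm.

Four 2600 mm walls enclosing a rectangle with no floor or roof — a room or house frame. Outside width is 3550 mm and wall thickness is 190 mm, so the interior width is 3550 − 2 × 190 = 3170 mm.


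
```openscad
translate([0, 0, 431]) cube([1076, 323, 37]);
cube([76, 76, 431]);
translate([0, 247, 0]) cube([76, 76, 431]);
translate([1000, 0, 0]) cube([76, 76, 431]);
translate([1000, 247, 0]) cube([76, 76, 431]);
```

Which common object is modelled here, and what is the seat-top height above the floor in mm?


A bench. The seat-top height is 468 mm.

A long slab on four corner posts — a bench. The slab sits at z = 431 with thickness 37, so the top is 431 + 37 = 468 mm.


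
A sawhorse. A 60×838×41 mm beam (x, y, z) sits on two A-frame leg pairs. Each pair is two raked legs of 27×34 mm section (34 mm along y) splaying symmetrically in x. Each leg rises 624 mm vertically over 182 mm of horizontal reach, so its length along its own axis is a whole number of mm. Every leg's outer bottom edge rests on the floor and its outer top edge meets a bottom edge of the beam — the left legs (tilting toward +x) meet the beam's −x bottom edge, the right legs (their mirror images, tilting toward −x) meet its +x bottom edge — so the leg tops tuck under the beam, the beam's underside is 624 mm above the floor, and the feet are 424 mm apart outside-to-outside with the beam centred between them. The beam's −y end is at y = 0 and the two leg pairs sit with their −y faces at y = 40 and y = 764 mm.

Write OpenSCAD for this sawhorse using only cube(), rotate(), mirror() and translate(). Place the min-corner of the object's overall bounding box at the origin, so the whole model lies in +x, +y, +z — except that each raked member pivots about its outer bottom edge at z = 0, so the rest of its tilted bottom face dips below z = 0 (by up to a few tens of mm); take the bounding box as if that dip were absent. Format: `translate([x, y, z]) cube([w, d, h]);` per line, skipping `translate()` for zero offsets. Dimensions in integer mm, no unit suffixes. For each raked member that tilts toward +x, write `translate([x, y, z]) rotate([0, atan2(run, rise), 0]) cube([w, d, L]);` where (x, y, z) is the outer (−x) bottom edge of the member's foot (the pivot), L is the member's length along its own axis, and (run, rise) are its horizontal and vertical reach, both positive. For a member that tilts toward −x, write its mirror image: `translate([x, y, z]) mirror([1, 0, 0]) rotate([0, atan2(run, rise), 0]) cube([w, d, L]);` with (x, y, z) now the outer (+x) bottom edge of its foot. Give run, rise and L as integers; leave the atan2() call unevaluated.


translate([182, 0, 624]) cube([60, 838, 41]);
translate([0, 40, 0]) rotate([0, atan2(182, 624), 0]) cube([27, 34, 650]);
translate([424, 40, 0]) mirror([1, 0, 0]) rotate([0, atan2(182, 624), 0]) cube([27, 34, 650]);
translate([0, 764, 0]) rotate([0, atan2(182, 624), 0]) cube([27, 34, 650]);
translate([424, 764, 0]) mirror([1, 0, 0]) rotate([0, atan2(182, 624), 0]) cube([27, 34, 650]);


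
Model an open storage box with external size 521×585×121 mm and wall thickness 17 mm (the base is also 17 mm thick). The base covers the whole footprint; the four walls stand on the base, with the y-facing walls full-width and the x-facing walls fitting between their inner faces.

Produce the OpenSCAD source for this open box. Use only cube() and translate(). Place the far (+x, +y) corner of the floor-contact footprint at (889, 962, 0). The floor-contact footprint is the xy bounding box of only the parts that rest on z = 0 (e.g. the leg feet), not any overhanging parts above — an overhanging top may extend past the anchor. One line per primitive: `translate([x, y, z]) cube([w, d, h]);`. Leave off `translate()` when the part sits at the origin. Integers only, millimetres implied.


translate([368, 377, 0]) cube([521, 585, 17]);
translate([368, 377, 17]) cube([521, 17, 104]);
translate([368, 945, 17]) cube([521, 17, 104]);
translate([368, 394, 17]) cube([17, 551, 104]);
translate([872, 394, 17]) cube([17, 551, 104]);


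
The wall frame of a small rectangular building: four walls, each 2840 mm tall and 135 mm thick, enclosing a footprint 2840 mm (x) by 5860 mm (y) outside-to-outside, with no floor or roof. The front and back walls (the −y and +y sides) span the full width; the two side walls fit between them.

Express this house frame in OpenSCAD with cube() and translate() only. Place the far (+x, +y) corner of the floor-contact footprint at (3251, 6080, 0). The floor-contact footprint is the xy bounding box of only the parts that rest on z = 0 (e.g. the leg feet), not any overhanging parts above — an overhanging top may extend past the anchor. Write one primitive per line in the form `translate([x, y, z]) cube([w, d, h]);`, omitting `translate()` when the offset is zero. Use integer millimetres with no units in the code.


translate([411, 220, 0]) cube([2840, 135, 2840]);
translate([411, 5945, 0]) cube([2840, 135, 2840]);
translate([411, 355, 0]) cube([135, 5590, 2840]);
translate([3116, 355, 0]) cube([135, 5590, 2840]);


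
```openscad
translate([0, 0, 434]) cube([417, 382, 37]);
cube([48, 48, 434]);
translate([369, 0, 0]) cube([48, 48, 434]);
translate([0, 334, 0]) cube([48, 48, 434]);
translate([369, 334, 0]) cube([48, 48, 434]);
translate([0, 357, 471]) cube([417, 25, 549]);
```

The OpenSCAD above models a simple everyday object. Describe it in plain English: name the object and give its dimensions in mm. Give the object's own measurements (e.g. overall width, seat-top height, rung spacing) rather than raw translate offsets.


A chair. The seat is a 417×382×37 mm slab with its top at z = 471 mm, on four 48×48 mm corner legs (flush with the seat edges, standing on z = 0). A flat backrest 25 mm thick, 549 mm tall, spans the full seat width and rises from the seat top along its +y edge, rear face flush with the rear of the seat.


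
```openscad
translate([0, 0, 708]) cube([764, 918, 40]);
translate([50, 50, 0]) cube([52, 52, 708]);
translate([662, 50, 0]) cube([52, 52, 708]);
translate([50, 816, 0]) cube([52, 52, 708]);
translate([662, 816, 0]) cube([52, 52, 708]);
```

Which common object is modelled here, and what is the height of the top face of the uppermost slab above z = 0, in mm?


A table. The table height is 748 mm.

A 764×918×40 slab sits at z = 708 on four 52 mm square posts — a table. The top surface is at 708 + 40 = 748 mm.


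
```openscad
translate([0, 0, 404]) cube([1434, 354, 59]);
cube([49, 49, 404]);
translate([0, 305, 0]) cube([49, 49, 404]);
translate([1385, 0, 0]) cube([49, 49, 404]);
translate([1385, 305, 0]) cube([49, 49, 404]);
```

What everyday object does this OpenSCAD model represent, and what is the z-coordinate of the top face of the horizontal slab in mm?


A bench. The seat-top height is 463 mm.

A long slab on four corner posts — a bench. The slab sits at z = 404 with thickness 59, so the top is 404 + 59 = 463 mm.


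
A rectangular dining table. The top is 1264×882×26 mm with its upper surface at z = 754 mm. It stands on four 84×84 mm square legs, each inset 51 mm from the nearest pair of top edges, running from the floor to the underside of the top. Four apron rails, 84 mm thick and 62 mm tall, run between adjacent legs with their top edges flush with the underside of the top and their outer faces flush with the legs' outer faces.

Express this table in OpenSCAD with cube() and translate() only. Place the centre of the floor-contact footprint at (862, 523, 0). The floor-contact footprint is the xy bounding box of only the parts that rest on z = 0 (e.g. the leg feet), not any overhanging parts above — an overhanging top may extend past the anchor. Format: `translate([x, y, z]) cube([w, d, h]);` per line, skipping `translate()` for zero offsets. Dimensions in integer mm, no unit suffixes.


translate([230, 82, 728]) cube([1264, 882, 26]);
translate([281, 133, 0]) cube([84, 84, 728]);
translate([1359, 133, 0]) cube([84, 84, 728]);
translate([281, 829, 0]) cube([84, 84, 728]);
translate([1359, 829, 0]) cube([84, 84, 728]);
translate([365, 133, 666]) cube([994, 84, 62]);
translate([365, 829, 666]) cube([994, 84, 62]);
translate([281, 217, 666]) cube([84, 612, 62]);
translate([1359, 217, 666]) cube([84, 612, 62]);


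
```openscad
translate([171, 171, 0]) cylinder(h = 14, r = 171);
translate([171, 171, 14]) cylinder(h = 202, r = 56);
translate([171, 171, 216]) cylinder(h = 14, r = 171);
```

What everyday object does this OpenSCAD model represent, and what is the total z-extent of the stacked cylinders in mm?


A spool. The overall height is 230 mm.

Three coaxial cylinders, large–small–large — a spool. Two 14 mm flanges and a 202 mm core give 14 + 202 + 14 = 230 mm.


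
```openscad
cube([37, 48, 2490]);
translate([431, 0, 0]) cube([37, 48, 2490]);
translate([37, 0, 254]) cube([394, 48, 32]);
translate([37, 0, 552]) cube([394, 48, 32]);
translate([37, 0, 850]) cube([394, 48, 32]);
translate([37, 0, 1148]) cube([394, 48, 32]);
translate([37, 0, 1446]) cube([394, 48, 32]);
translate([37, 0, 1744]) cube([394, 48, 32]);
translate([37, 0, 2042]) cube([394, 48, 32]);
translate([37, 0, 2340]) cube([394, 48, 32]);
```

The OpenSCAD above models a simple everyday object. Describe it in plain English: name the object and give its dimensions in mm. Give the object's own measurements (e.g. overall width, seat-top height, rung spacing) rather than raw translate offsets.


A straight ladder. Two 37×48 mm vertical rails, 2490 mm tall, stand 468 mm apart (outside-to-outside) with their front faces coplanar on the −y side. 8 rungs, each 48 mm deep and 32 mm tall, span between the inner faces of the rails, front faces flush with the rails. The lowest rung's underside is at z = 254 mm and rungs are spaced 298 mm apart (underside to underside).


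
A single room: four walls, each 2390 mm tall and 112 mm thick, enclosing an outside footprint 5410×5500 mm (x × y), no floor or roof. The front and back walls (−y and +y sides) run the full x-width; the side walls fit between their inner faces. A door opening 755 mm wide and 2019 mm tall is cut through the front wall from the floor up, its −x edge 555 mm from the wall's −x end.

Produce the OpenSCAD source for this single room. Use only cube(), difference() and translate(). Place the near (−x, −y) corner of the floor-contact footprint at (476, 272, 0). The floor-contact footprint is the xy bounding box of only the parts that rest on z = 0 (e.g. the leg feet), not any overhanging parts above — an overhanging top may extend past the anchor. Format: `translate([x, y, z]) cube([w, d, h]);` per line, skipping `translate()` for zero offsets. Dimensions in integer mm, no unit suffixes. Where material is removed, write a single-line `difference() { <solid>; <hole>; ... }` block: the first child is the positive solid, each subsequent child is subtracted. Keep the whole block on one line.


difference() { translate([476, 272, 0]) cube([5410, 112, 2390]); translate([1031, 272, 0]) cube([755, 112, 2019]); }
translate([476, 5660, 0]) cube([5410, 112, 2390]);
translate([476, 384, 0]) cube([112, 5276, 2390]);
translate([5774, 384, 0]) cube([112, 5276, 2390]);


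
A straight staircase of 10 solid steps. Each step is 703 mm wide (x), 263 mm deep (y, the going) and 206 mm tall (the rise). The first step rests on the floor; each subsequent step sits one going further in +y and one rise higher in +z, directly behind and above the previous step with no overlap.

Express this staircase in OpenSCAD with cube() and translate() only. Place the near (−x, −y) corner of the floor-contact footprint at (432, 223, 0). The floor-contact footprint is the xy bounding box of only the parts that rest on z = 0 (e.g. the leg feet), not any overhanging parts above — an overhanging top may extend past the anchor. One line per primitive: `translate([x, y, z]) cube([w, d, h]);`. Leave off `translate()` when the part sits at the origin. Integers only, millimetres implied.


translate([432, 223, 0]) cube([703, 263, 206]);
translate([432, 486, 206]) cube([703, 263, 206]);
translate([432, 749, 412]) cube([703, 263, 206]);
translate([432, 1012, 618]) cube([703, 263, 206]);
translate([432, 1275, 824]) cube([703, 263, 206]);
translate([432, 1538, 1030]) cube([703, 263, 206]);
translate([432, 1801, 1236]) cube([703, 263, 206]);
translate([432, 2064, 1442]) cube([703, 263, 206]);
translate([432, 2327, 1648]) cube([703, 263, 206]);
translate([432, 2590, 1854]) cube([703, 263, 206]);


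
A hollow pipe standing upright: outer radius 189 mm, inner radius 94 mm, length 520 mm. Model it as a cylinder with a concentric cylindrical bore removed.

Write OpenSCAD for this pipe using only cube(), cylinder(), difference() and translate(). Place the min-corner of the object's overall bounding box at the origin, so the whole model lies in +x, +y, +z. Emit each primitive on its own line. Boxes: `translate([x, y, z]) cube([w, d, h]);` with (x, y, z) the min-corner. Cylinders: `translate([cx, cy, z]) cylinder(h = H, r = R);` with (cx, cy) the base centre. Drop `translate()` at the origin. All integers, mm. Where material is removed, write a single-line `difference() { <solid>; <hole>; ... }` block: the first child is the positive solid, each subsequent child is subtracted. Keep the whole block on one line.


difference() { translate([189, 189, 0]) cylinder(h = 520, r = 189); translate([189, 189, 0]) cylinder(h = 520, r = 94); }


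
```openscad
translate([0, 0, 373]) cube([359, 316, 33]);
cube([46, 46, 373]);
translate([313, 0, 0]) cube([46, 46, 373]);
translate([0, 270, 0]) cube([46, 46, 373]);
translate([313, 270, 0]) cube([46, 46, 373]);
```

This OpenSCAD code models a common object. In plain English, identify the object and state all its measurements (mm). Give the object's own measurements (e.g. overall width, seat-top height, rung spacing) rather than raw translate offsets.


A four-legged stool. The seat is a 359×316×33 mm slab whose top surface is at z = 406 mm; four square legs, each 46×46 mm in cross-section, run from the floor (z = 0) to the underside of the seat, each flush with a corner of the seat.


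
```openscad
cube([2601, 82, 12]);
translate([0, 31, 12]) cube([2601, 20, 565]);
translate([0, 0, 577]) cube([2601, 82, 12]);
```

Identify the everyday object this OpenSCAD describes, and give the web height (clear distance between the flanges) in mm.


An I-beam. The web height is 565 mm.

Two wide flanges with a thin centred web — an I-beam. Overall 589 mm minus two 12 mm flanges gives a web of 589 − 2·12 = 565 mm.


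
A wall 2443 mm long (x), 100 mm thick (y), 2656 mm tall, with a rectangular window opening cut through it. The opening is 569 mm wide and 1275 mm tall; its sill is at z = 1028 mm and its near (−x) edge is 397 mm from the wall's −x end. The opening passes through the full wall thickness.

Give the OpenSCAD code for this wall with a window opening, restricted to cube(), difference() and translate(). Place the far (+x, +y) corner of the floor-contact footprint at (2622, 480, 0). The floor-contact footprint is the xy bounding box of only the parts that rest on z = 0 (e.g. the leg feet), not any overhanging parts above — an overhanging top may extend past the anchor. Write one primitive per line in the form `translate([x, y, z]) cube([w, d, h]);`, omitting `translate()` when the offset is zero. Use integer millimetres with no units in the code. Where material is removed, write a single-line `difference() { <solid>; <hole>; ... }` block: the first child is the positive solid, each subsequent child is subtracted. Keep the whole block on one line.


difference() { translate([179, 380, 0]) cube([2443, 100, 2656]); translate([576, 380, 1028]) cube([569, 100, 1275]); }


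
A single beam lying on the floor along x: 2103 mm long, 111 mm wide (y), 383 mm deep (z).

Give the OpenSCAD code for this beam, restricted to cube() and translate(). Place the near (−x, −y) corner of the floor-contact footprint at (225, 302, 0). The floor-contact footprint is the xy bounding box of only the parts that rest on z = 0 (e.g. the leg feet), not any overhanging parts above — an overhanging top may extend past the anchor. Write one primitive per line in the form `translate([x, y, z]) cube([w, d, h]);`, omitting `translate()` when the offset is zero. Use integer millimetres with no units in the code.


translate([225, 302, 0]) cube([2103, 111, 383]);


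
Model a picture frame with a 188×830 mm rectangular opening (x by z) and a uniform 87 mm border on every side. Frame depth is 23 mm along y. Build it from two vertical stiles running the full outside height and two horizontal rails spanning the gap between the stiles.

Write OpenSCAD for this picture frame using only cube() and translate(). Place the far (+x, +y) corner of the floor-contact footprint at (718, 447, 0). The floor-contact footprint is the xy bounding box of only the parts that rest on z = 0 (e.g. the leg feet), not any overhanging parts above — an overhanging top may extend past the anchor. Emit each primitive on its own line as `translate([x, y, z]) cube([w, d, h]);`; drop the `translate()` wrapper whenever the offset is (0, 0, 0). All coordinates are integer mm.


translate([356, 424, 0]) cube([87, 23, 1004]);
translate([631, 424, 0]) cube([87, 23, 1004]);
translate([443, 424, 0]) cube([188, 23, 87]);
translate([443, 424, 917]) cube([188, 23, 87]);


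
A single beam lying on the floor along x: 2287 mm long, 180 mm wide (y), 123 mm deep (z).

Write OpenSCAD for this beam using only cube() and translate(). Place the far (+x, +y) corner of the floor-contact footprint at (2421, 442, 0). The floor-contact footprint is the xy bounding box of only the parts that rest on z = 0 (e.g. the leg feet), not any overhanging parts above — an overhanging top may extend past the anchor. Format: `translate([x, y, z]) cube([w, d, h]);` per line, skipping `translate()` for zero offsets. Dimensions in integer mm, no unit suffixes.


translate([134, 262, 0]) cube([2287, 180, 123]);


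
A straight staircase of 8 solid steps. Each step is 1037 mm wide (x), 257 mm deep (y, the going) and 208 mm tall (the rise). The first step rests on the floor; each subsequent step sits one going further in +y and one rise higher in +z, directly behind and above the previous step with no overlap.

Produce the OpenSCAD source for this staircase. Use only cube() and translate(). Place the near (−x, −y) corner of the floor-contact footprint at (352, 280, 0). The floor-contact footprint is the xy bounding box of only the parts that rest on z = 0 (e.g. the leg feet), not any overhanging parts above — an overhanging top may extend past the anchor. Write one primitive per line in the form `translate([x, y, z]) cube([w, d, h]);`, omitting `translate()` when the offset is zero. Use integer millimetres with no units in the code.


translate([352, 280, 0]) cube([1037, 257, 208]);
translate([352, 537, 208]) cube([1037, 257, 208]);
translate([352, 794, 416]) cube([1037, 257, 208]);
translate([352, 1051, 624]) cube([1037, 257, 208]);
translate([352, 1308, 832]) cube([1037, 257, 208]);
translate([352, 1565, 1040]) cube([1037, 257, 208]);
translate([352, 1822, 1248]) cube([1037, 257, 208]);
translate([352, 2079, 1456]) cube([1037, 257, 208]);


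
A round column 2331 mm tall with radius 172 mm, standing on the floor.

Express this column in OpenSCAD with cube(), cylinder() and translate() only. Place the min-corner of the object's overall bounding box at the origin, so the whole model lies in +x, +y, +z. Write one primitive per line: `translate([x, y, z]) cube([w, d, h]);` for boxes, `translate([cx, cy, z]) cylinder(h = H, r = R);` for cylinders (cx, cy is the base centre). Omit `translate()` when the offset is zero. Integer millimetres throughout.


translate([172, 172, 0]) cylinder(h = 2331, r = 172);


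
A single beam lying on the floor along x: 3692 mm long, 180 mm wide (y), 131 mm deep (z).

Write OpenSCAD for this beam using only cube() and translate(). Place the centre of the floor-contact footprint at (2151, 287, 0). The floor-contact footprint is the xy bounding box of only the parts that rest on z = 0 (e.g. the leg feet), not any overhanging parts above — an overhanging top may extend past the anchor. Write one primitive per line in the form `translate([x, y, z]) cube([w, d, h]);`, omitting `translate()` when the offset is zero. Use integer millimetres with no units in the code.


translate([305, 197, 0]) cube([3692, 180, 131]);


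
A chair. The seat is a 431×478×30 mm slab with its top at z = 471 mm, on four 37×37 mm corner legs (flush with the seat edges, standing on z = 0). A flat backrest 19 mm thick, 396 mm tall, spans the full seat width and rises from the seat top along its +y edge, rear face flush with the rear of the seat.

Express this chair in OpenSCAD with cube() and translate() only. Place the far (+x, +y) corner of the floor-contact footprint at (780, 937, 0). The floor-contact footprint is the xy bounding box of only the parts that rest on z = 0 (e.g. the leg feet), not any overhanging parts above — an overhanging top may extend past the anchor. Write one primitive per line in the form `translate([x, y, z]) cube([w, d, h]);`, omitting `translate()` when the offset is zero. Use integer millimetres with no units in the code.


// leg_h = 471 - 30 = 441
translate([349, 459, 441]) cube([431, 478, 30]);
translate([349, 459, 0]) cube([37, 37, 441]);
translate([743, 459, 0]) cube([37, 37, 441]);
translate([349, 900, 0]) cube([37, 37, 441]);
translate([743, 900, 0]) cube([37, 37, 441]);
translate([349, 918, 471]) cube([431, 19, 396]);


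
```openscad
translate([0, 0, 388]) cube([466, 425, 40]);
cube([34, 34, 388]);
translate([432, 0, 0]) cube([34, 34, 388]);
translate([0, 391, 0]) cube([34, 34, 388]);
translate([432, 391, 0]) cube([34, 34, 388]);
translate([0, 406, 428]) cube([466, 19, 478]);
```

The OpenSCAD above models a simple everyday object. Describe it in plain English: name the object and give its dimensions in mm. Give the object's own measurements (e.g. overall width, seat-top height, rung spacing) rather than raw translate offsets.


A chair. The seat is a 466×425×40 mm slab with its top at z = 428 mm, on four 34×34 mm corner legs (flush with the seat edges, standing on z = 0). A flat backrest 19 mm thick, 478 mm tall, spans the full seat width and rises from the seat top along its +y edge, rear face flush with the rear of the seat.


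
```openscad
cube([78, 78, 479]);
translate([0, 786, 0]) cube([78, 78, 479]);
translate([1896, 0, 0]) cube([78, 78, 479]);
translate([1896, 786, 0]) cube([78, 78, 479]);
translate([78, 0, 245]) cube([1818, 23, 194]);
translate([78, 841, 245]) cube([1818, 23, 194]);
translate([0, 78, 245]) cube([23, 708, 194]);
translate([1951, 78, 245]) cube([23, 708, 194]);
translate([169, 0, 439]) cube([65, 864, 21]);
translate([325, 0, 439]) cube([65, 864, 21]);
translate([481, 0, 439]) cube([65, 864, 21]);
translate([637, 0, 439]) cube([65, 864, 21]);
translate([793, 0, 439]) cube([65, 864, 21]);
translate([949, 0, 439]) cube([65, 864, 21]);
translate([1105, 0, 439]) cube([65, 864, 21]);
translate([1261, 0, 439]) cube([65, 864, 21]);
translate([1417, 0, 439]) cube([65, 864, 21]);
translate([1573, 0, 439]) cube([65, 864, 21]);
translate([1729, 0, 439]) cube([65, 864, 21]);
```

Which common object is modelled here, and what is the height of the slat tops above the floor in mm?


A bed frame. The slat-top height is 460 mm.

Four posts, four rails, and a row of slats — a bed frame. Slats sit on the rails at z = 245 + 194 = 439; with slat thickness 21, the top is 460 mm.


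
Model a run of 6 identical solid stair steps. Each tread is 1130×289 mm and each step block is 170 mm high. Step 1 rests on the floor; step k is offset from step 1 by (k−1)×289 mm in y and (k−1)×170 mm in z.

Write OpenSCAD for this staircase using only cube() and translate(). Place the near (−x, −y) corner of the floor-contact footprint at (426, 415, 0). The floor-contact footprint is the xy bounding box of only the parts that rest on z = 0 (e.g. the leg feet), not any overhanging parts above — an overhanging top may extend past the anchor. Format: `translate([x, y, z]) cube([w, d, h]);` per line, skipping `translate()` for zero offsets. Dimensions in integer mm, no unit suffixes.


translate([426, 415, 0]) cube([1130, 289, 170]);
translate([426, 704, 170]) cube([1130, 289, 170]);
translate([426, 993, 340]) cube([1130, 289, 170]);
translate([426, 1282, 510]) cube([1130, 289, 170]);
translate([426, 1571, 680]) cube([1130, 289, 170]);
translate([426, 1860, 850]) cube([1130, 289, 170]);


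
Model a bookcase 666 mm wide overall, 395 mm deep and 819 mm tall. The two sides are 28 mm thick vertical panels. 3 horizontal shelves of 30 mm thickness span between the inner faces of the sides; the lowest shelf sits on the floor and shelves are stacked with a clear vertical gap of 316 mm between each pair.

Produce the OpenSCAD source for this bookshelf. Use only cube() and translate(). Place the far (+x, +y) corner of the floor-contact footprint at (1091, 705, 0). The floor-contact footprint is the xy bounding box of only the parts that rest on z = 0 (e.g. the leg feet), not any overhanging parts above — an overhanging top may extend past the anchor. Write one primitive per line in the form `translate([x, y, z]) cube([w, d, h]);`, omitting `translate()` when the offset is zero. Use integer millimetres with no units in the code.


translate([425, 310, 0]) cube([28, 395, 819]);
translate([1063, 310, 0]) cube([28, 395, 819]);
translate([453, 310, 0]) cube([610, 395, 30]);
translate([453, 310, 346]) cube([610, 395, 30]);
translate([453, 310, 692]) cube([610, 395, 30]);


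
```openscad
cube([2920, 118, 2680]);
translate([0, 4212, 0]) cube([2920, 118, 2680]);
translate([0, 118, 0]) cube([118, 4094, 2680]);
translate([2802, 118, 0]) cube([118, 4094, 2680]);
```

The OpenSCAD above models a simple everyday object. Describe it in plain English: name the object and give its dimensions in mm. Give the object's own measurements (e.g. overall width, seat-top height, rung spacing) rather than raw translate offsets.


The wall frame of a small rectangular building: four walls, each 2680 mm tall and 118 mm thick, enclosing a footprint 2920 mm (x) by 4330 mm (y) outside-to-outside, with no floor or roof. The front and back walls (the −y and +y sides) span the full width; the two side walls fit between them.


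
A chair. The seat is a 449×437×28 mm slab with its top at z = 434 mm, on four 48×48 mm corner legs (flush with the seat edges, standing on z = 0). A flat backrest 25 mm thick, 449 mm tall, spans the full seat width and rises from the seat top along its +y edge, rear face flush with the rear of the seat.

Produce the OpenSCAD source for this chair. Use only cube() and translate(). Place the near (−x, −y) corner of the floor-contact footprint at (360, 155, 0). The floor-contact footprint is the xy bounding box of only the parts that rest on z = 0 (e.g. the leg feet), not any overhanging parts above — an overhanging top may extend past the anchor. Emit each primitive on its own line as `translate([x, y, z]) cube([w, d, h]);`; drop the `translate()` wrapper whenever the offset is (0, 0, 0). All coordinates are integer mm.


translate([360, 155, 406]) cube([449, 437, 28]);
translate([360, 155, 0]) cube([48, 48, 406]);
translate([761, 155, 0]) cube([48, 48, 406]);
translate([360, 544, 0]) cube([48, 48, 406]);
translate([761, 544, 0]) cube([48, 48, 406]);
translate([360, 567, 434]) cube([449, 25, 449]);


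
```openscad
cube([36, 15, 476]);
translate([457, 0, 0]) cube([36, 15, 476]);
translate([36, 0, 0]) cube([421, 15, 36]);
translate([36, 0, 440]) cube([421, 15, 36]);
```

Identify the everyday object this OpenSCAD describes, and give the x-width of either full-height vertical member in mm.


A picture frame. The border width is 36 mm.

Four thin pieces enclosing a rectangular opening — a picture frame. The two full-height stiles are 476 mm tall; the top rail sits at z = 440 and is 36 mm tall, so the border above the opening is 476 − 440 = 36 mm, matching the stile x-width.


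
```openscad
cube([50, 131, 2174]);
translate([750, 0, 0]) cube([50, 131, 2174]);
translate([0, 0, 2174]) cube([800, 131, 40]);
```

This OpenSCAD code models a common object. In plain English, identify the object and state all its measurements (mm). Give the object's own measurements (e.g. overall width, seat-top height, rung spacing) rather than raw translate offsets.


A door frame. The clear opening is 700 mm wide and 2174 mm high. Two 50 mm wide jambs, 131 mm deep, stand either side of the opening from the floor to the top of the opening. A 40 mm thick head sits across the top of both jambs, spanning the full outside width of the frame.


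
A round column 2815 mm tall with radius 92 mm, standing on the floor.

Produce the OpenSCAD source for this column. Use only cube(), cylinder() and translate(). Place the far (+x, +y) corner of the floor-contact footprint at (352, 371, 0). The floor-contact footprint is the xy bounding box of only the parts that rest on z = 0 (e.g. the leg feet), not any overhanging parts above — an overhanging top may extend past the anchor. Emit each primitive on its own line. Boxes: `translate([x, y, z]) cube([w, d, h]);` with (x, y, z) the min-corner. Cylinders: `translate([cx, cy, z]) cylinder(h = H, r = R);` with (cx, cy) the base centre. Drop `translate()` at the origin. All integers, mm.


translate([260, 279, 0]) cylinder(h = 2815, r = 92);


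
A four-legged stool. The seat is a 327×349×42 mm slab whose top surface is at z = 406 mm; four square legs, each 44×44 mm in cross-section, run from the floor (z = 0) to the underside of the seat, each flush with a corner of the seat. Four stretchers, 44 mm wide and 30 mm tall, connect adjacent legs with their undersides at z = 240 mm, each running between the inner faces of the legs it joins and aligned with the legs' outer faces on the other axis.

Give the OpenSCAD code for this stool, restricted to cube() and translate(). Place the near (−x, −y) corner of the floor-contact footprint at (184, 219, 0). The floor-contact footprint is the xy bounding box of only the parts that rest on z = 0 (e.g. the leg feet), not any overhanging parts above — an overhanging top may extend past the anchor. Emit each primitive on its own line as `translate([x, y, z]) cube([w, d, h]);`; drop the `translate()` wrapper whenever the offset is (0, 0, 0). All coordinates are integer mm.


translate([184, 219, 364]) cube([327, 349, 42]);
translate([184, 219, 0]) cube([44, 44, 364]);
translate([467, 219, 0]) cube([44, 44, 364]);
translate([184, 524, 0]) cube([44, 44, 364]);
translate([467, 524, 0]) cube([44, 44, 364]);
translate([228, 219, 240]) cube([239, 44, 30]);
translate([228, 524, 240]) cube([239, 44, 30]);
translate([184, 263, 240]) cube([44, 261, 30]);
translate([467, 263, 240]) cube([44, 261, 30]);


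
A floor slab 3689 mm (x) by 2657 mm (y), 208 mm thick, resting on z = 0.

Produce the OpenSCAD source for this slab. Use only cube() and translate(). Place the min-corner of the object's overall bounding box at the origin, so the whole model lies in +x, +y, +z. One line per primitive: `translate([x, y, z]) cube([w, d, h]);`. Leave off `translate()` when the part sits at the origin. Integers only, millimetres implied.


cube([3689, 2657, 208]);


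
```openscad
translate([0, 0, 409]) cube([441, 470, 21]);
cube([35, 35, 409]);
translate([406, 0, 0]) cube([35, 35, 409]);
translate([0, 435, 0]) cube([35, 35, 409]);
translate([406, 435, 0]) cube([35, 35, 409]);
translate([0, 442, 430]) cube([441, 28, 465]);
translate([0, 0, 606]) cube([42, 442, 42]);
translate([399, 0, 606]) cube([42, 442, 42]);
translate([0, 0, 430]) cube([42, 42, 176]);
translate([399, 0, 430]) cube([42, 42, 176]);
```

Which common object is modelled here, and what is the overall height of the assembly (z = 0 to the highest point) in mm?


A chair. The overall height is 895 mm.

A slab on four corner posts with a tall panel at the back — a chair. The seat slab sits at z = 409 with thickness 21, and the 465 mm backrest starts at the seat top, so the overall height is 409 + 21 + 465 = 895 mm.


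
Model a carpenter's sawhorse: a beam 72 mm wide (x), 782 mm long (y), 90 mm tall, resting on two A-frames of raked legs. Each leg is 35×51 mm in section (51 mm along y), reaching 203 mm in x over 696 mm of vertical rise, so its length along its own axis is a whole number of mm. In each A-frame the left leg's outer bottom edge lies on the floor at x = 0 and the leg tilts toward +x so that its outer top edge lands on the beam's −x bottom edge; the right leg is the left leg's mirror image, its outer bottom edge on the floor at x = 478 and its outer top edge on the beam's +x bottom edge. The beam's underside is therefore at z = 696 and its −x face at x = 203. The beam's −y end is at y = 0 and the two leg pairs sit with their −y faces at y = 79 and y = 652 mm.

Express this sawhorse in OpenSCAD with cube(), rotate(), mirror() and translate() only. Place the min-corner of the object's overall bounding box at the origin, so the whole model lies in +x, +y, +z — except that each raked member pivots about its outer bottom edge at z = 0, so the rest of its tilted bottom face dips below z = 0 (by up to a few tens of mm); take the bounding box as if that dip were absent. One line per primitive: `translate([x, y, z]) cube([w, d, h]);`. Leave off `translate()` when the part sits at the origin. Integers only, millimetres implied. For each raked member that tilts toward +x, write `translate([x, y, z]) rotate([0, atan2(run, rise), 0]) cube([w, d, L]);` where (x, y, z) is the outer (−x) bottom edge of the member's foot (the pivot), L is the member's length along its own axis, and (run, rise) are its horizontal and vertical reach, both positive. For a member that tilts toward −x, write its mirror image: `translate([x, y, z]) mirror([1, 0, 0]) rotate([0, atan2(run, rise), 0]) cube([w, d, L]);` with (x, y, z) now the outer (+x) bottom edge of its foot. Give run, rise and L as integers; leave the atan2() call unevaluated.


translate([203, 0, 696]) cube([72, 782, 90]);
translate([0, 79, 0]) rotate([0, atan2(203, 696), 0]) cube([35, 51, 725]);
translate([478, 79, 0]) mirror([1, 0, 0]) rotate([0, atan2(203, 696), 0]) cube([35, 51, 725]);
translate([0, 652, 0]) rotate([0, atan2(203, 696), 0]) cube([35, 51, 725]);
translate([478, 652, 0]) mirror([1, 0, 0]) rotate([0, atan2(203, 696), 0]) cube([35, 51, 725]);


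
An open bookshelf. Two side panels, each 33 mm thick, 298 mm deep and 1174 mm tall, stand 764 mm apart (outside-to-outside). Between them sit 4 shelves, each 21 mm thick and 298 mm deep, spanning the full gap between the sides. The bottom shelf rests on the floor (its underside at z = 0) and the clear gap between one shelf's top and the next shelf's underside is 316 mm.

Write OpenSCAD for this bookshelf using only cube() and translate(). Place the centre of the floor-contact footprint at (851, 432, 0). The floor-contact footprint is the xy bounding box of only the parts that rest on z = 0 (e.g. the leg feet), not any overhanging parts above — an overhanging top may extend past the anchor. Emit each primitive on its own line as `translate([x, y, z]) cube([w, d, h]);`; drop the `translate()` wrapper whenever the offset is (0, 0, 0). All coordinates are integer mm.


translate([469, 283, 0]) cube([33, 298, 1174]);
translate([1200, 283, 0]) cube([33, 298, 1174]);
translate([502, 283, 0]) cube([698, 298, 21]);
translate([502, 283, 337]) cube([698, 298, 21]);
translate([502, 283, 674]) cube([698, 298, 21]);
translate([502, 283, 1011]) cube([698, 298, 21]);


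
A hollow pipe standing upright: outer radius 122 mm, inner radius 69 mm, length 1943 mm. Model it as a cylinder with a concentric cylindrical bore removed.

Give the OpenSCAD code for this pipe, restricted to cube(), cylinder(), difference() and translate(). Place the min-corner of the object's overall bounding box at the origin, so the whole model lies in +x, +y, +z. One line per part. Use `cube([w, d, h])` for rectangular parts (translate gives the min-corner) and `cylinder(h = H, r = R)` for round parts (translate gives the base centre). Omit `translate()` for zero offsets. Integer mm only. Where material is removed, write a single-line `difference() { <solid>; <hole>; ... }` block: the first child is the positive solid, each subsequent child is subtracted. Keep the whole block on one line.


difference() { translate([122, 122, 0]) cylinder(h = 1943, r = 122); translate([122, 122, 0]) cylinder(h = 1943, r = 69); }


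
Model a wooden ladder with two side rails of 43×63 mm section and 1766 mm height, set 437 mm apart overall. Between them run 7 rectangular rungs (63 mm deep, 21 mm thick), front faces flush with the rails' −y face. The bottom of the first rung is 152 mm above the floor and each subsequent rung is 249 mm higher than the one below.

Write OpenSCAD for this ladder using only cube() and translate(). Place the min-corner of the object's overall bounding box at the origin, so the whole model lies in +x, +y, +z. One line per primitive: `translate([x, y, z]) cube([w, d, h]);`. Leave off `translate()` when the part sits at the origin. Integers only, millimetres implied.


// rung span = 437 - 2*43 = 351
// rung[k] z = 152 + k*249
cube([43, 63, 1766]);
translate([394, 0, 0]) cube([43, 63, 1766]);
translate([43, 0, 152]) cube([351, 63, 21]);
translate([43, 0, 401]) cube([351, 63, 21]);
translate([43, 0, 650]) cube([351, 63, 21]);
translate([43, 0, 899]) cube([351, 63, 21]);
translate([43, 0, 1148]) cube([351, 63, 21]);
translate([43, 0, 1397]) cube([351, 63, 21]);
translate([43, 0, 1646]) cube([351, 63, 21]);
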